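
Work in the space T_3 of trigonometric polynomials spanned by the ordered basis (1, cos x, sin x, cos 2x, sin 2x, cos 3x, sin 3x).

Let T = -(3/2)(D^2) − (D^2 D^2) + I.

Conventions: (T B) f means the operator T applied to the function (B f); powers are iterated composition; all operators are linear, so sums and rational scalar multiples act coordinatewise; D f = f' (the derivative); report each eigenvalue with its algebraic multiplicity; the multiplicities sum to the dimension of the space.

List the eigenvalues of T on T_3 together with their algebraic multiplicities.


λ = -133/2 (multiplicity 2), λ = -9 (multiplicity 2), λ = 1 (multiplicity 1), λ = 3/2 (multiplicity 2)

image of 1: 1
image of cos x: (3/2)cos x
image of sin x: (3/2)sin x
image of cos 2x: -9cos 2x
image of sin 2x: -9sin 2x
image of cos 3x: -(133/2)cos 3x
image of sin 3x: -(133/2)sin 3x
the matrix is diagonal; its diagonal is (1, 3/2, 3/2, -9, -9, -133/2, -133/2)
for a triangular matrix the eigenvalues are the diagonal entries, with algebraic multiplicity their repetition count


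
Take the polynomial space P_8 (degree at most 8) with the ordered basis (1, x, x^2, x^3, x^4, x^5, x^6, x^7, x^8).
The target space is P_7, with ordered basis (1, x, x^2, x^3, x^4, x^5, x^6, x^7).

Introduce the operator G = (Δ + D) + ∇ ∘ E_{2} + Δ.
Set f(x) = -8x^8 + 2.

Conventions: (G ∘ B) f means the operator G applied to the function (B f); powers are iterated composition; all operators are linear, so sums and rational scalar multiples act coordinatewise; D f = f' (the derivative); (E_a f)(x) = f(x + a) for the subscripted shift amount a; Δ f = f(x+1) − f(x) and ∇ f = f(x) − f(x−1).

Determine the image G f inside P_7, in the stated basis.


the image equals g(x) = -256x^7 - 1120x^6 - 4032x^5 - 9520x^4 - 14784x^3 - 14560x^2 - 8256x - 2056

Δ f = -64x^7 - 224x^6 - 448x^5 - 560x^4 - 448x^3 - 224x^2 - 64x - 8
D f = -64x^7
(Δ + D) f = -128x^7 - 224x^6 - 448x^5 - 560x^4 - 448x^3 - 224x^2 - 64x - 8
E_{2} f = -8x^8 - 128x^7 - 896x^6 - 3584x^5 - 8960x^4 - 14336x^3 - 14336x^2 - 8192x - 2046
∇ E_{2} f = -64x^7 - 672x^6 - 3136x^5 - 8400x^4 - 13888x^3 - 14112x^2 - 8128x - 2040
Δ f = -64x^7 - 224x^6 - 448x^5 - 560x^4 - 448x^3 - 224x^2 - 64x - 8
((Δ + D) + ∇ ∘ E_{2} + Δ) f = -256x^7 - 1120x^6 - 4032x^5 - 9520x^4 - 14784x^3 - 14560x^2 - 8256x - 2056


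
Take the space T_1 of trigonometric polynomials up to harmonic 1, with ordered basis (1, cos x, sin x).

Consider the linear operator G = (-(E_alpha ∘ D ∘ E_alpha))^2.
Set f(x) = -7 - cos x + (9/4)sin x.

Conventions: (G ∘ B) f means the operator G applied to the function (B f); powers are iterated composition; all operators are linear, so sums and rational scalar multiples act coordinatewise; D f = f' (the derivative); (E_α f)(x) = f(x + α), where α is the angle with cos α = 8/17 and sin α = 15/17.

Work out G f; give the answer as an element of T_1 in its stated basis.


the image equals g(x) = (142201/83521)cos x + (594231/334084)sin x

E_alpha f = -7 + (103/68)cos x + (33/17)sin x
D E_alpha f = (33/17)cos x - (103/68)sin x
E_alpha D E_alpha f = -(489/1156)cos x - (701/289)sin x
(-(E_alpha ∘ D ∘ E_alpha)) f = (489/1156)cos x + (701/289)sin x
E_alpha (-(E_alpha ∘ D ∘ E_alpha)) f = (11493/4913)cos x + (15097/19652)sin x
D E_alpha (-(E_alpha ∘ D ∘ E_alpha)) f = (15097/19652)cos x - (11493/4913)sin x
E_alpha D E_alpha (-(E_alpha ∘ D ∘ E_alpha)) f = -(142201/83521)cos x - (594231/334084)sin x
(-(E_alpha ∘ D ∘ E_alpha)) (-(E_alpha ∘ D ∘ E_alpha)) f = (142201/83521)cos x + (594231/334084)sin x


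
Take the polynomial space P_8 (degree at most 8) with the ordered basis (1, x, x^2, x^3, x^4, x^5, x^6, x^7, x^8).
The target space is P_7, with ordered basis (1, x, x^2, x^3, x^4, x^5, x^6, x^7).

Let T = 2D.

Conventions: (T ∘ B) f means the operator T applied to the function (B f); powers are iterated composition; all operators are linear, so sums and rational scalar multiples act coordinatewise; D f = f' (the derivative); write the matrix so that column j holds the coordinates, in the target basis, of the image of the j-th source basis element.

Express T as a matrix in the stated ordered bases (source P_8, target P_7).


the matrix is [[0, 2, 0, 0, 0, 0, 0, 0, 0]; [0, 0, 4, 0, 0, 0, 0, 0, 0]; [0, 0, 0, 6, 0, 0, 0, 0, 0]; [0, 0, 0, 0, 8, 0, 0, 0, 0]; [0, 0, 0, 0, 0, 10, 0, 0, 0]; [0, 0, 0, 0, 0, 0, 12, 0, 0]; [0, 0, 0, 0, 0, 0, 0, 14, 0]; [0, 0, 0, 0, 0, 0, 0, 0, 16]] (rows listed top to bottom)

image of 1: 0
image of x: 2
image of x^2: 4x
image of x^3: 6x^2
image of x^4: 8x^3
image of x^5: 10x^4
image of x^6: 12x^5
image of x^7: 14x^6
image of x^8: 16x^7
each image's coordinates form column j of the matrix


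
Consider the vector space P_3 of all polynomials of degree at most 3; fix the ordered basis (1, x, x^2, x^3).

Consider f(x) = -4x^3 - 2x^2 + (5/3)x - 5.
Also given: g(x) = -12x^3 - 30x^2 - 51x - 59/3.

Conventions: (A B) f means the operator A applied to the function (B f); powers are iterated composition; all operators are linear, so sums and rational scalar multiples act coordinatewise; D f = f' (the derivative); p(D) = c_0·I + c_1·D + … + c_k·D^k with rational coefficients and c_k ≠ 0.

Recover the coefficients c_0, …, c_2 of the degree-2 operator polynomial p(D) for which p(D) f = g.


D^0 f = -4x^3 - 2x^2 + (5/3)x - 5
D^1 f = -12x^2 - 4x + 5/3
D^2 f = -24x - 4
matching coefficients of g against c_0 f + c_1 Df + … from the top degree down determines the c_i
solution: c_0 = 3, c_1 = 2, c_2 = 2

c_0 = 3, c_1 = 2, c_2 = 2


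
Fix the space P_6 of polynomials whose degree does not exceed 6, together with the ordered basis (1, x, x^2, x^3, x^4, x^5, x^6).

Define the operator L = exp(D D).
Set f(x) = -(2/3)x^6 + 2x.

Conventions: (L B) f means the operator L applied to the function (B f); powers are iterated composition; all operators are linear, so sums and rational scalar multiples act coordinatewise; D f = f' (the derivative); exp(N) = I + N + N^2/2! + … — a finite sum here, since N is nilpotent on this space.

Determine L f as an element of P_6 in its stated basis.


order-1 term: -20x^4
order-2 term: -120x^2
order-3 term: -80
the series for exp(D D) f terminates at order 3
exp(D D) f = -(2/3)x^6 - 20x^4 - 120x^2 + 2x - 80

g(x) = -(2/3)x^6 - 20x^4 - 120x^2 + 2x - 80


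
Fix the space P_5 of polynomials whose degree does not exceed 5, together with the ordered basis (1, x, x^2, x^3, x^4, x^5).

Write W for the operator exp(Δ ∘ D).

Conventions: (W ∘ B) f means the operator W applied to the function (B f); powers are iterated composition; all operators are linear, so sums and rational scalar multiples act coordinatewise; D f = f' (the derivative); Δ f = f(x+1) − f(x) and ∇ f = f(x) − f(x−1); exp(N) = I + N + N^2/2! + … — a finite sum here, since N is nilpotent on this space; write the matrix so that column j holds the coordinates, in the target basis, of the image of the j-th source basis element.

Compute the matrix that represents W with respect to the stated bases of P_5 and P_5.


image of 1: 1
image of x: x
image of x^2: x^2 + 2
image of x^3: x^3 + 6x + 3
image of x^4: x^4 + 12x^2 + 12x + 16
image of x^5: x^5 + 20x^3 + 30x^2 + 80x + 65
each image's coordinates form column j of the matrix

the matrix is [[1, 0, 2, 3, 16, 65]; [0, 1, 0, 6, 12, 80]; [0, 0, 1, 0, 12, 30]; [0, 0, 0, 1, 0, 20]; [0, 0, 0, 0, 1, 0]; [0, 0, 0, 0, 0, 1]] (rows listed top to bottom)


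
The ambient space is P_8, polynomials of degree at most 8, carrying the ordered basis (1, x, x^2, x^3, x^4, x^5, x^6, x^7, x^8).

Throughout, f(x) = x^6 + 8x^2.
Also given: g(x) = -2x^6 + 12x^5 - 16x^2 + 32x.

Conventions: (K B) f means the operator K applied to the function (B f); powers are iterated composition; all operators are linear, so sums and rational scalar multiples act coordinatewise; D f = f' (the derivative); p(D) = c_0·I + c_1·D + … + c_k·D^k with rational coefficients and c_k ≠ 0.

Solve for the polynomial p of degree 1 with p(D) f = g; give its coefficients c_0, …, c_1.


c_0 = -2, c_1 = 2

D^0 f = x^6 + 8x^2
D^1 f = 6x^5 + 16x
matching coefficients of g against c_0 f + c_1 Df + … from the top degree down determines the c_i
solution: c_0 = -2, c_1 = 2


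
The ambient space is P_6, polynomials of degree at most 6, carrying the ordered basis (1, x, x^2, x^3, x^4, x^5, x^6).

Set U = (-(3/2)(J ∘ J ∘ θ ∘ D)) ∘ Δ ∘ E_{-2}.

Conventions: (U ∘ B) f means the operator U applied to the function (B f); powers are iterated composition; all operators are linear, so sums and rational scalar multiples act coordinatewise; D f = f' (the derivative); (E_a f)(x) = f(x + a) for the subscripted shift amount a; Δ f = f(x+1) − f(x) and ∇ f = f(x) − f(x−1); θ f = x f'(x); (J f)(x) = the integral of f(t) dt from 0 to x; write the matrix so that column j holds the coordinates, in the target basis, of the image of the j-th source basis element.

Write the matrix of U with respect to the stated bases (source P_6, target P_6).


the matrix is [[0, 0, 0, 0, 0, 0, 0]; [0, 0, 0, 0, 0, 0, 0]; [0, 0, 0, 0, 0, 0, 0]; [0, 0, 0, -3/2, 9, -35, 225/2]; [0, 0, 0, 0, -3, 45/2, -105]; [0, 0, 0, 0, 0, -9/2, 81/2]; [0, 0, 0, 0, 0, 0, -6]] (rows listed top to bottom)

image of 1: 0
image of x: 0
image of x^2: 0
image of x^3: -(3/2)x^3
image of x^4: -3x^4 + 9x^3
image of x^5: -(9/2)x^5 + (45/2)x^4 - 35x^3
image of x^6: -6x^6 + (81/2)x^5 - 105x^4 + (225/2)x^3
each image's coordinates form column j of the matrix


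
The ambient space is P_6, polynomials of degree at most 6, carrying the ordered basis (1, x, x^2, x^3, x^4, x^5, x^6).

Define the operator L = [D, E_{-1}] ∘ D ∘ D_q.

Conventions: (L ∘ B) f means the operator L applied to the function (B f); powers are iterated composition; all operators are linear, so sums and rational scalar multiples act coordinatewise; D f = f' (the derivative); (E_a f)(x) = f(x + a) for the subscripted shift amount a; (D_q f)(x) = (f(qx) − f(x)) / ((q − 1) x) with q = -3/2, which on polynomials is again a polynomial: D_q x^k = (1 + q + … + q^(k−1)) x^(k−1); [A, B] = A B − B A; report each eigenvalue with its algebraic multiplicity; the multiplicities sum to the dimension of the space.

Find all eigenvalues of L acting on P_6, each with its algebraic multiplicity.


image of 1: 0
image of x: 0
image of x^2: 0
image of x^3: 0
image of x^4: 0
image of x^5: 0
image of x^6: 0
the matrix is upper triangular; its diagonal is (0, 0, 0, 0, 0, 0, 0)
for a triangular matrix the eigenvalues are the diagonal entries, with algebraic multiplicity their repetition count

λ = 0 (multiplicity 7)


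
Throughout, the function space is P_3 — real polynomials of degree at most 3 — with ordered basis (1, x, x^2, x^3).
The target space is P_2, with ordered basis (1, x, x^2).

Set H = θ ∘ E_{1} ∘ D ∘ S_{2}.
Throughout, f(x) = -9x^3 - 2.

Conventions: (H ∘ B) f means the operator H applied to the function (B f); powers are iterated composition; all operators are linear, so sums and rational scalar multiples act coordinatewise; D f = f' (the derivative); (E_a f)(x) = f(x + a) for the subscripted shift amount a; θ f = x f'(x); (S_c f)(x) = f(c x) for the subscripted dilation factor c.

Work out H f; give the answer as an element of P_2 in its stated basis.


S_{2} f = -72x^3 - 2
D S_{2} f = -216x^2
E_{1} (D ∘ S_{2}) f = -216x^2 - 432x - 216
θ E_{1} (D ∘ S_{2}) f = -432x^2 - 432x

g(x) = -432x^2 - 432x


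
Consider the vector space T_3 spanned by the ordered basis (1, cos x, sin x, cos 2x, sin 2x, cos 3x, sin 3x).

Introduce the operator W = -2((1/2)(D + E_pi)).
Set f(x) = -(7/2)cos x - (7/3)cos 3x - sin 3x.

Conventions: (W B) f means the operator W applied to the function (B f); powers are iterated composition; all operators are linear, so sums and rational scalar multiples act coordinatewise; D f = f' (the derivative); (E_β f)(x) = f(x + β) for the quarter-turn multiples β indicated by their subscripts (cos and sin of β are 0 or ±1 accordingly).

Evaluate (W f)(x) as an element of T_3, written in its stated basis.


the result is g(x) = -(7/2)cos x - (7/2)sin x + (2/3)cos 3x - 8sin 3x

D f = (7/2)sin x - 3cos 3x + 7sin 3x
E_pi f = (7/2)cos x + (7/3)cos 3x + sin 3x
(D + E_pi) f = (7/2)cos x + (7/2)sin x - (2/3)cos 3x + 8sin 3x
((1/2)(D + E_pi)) f = (7/4)cos x + (7/4)sin x - (1/3)cos 3x + 4sin 3x
(-2((1/2)(D + E_pi))) f = -(7/2)cos x - (7/2)sin x + (2/3)cos 3x - 8sin 3x


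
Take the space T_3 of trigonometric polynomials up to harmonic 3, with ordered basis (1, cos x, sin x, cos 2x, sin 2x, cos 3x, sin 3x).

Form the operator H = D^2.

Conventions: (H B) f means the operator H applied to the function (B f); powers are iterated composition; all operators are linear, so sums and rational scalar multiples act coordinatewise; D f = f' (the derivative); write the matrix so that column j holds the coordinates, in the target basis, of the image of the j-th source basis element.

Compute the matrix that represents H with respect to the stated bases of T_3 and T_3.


the matrix is [[0, 0, 0, 0, 0, 0, 0]; [0, -1, 0, 0, 0, 0, 0]; [0, 0, -1, 0, 0, 0, 0]; [0, 0, 0, -4, 0, 0, 0]; [0, 0, 0, 0, -4, 0, 0]; [0, 0, 0, 0, 0, -9, 0]; [0, 0, 0, 0, 0, 0, -9]] (rows listed top to bottom)

image of 1: 0
image of cos x: -cos x
image of sin x: -sin x
image of cos 2x: -4cos 2x
image of sin 2x: -4sin 2x
image of cos 3x: -9cos 3x
image of sin 3x: -9sin 3x
each image's coordinates form column j of the matrix


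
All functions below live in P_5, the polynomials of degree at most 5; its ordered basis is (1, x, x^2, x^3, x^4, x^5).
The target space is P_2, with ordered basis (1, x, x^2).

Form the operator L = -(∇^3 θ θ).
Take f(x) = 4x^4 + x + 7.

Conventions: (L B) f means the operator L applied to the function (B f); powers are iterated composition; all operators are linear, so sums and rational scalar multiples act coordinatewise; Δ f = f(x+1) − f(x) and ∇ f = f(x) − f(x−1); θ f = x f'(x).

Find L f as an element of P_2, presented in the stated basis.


g(x) = -1536x + 2304

θ f = 16x^4 + x
θ θ f = 64x^4 + x
∇ (θ θ) f = 256x^3 - 384x^2 + 256x - 63
∇ ∇ (θ θ) f = 768x^2 - 1536x + 896
∇ ∇ ∇ (θ θ) f = 1536x - 2304
(-(∇^3 θ θ)) f = -1536x + 2304


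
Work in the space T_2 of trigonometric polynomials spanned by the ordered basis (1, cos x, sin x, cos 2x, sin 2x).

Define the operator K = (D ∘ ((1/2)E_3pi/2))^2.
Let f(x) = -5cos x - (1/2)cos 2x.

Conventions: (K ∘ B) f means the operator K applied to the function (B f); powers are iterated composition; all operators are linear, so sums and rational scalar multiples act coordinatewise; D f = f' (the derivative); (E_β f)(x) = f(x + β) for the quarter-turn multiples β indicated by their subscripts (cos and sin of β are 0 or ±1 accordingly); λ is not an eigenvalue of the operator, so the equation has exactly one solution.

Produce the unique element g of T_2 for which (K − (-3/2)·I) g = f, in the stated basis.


g(x) = -(20/7)cos x - cos 2x

write g with unknown coordinates in the stated basis and equate coefficients in (K − (-3/2)·I) g = f
solving from the highest basis element down gives g = -(20/7)cos x - cos 2x
check: K g = -(5/7)cos x + cos 2x
so K g − (-3/2)·g = -5cos x - (1/2)cos 2x = f ✓


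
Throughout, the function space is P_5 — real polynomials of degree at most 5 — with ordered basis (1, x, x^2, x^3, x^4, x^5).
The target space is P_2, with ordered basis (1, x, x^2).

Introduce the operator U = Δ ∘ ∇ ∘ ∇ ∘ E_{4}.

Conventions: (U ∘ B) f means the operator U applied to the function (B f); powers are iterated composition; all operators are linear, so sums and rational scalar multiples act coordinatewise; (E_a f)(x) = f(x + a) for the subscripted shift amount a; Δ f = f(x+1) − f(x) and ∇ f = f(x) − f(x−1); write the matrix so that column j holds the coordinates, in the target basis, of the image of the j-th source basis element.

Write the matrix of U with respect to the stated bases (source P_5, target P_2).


image of 1: 0
image of x: 0
image of x^2: 0
image of x^3: 6
image of x^4: 24x + 84
image of x^5: 60x^2 + 420x + 750
each image's coordinates form column j of the matrix

the matrix is [[0, 0, 0, 6, 84, 750]; [0, 0, 0, 0, 24, 420]; [0, 0, 0, 0, 0, 60]] (rows listed top to bottom)


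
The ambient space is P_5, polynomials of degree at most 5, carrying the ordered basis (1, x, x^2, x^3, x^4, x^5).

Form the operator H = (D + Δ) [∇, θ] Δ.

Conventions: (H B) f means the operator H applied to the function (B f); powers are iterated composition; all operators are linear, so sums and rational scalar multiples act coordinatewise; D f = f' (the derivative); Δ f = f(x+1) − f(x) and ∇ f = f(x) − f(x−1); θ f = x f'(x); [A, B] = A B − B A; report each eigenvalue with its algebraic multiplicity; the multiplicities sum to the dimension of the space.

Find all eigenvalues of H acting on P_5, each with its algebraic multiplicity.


image of 1: 0
image of x: 0
image of x^2: 0
image of x^3: 12
image of x^4: 48x - 12
image of x^5: 120x^2 - 60x + 30
the matrix is upper triangular; its diagonal is (0, 0, 0, 0, 0, 0)
for a triangular matrix the eigenvalues are the diagonal entries, with algebraic multiplicity their repetition count

λ = 0 (multiplicity 6)


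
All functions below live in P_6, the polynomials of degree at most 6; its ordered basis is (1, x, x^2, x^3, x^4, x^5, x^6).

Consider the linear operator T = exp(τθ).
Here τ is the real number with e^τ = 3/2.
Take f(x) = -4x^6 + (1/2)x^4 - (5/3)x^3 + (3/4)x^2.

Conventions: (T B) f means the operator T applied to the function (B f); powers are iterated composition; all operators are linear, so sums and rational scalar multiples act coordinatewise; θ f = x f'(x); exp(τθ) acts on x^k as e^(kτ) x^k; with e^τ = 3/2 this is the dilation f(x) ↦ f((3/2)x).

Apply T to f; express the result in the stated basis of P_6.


the image equals g(x) = -(729/16)x^6 + (81/32)x^4 - (45/8)x^3 + (27/16)x^2

exp(τθ) x^k = e^(kτ) x^k; with e^τ = 3/2 this sends x^k to (3/2)^k x^k
x^2 ↦ 9/4 x^2
x^3 ↦ 27/8 x^3
x^4 ↦ 81/16 x^4
x^6 ↦ 729/64 x^6
applying this coordinatewise to f: exp(τθ) f = -(729/16)x^6 + (81/32)x^4 - (45/8)x^3 + (27/16)x^2


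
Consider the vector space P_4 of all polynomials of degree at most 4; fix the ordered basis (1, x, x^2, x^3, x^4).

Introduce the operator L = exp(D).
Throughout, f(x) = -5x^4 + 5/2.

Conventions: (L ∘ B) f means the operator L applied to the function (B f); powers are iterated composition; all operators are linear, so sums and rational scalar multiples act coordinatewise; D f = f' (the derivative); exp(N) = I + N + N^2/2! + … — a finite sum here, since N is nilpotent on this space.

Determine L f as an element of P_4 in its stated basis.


order-1 term: -20x^3
order-2 term: -30x^2
order-3 term: -20x
order-4 term: -5
the series for exp(D) f terminates at order 4
exp(D) f = -5x^4 - 20x^3 - 30x^2 - 20x - 5/2

the image equals g(x) = -5x^4 - 20x^3 - 30x^2 - 20x - 5/2


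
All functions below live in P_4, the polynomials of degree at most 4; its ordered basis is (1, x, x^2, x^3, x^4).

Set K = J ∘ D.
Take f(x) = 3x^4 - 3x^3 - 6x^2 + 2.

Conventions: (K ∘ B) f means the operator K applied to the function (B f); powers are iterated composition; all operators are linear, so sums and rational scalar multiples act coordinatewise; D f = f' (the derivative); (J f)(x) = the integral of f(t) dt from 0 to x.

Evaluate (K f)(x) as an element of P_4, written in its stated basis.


D f = 12x^3 - 9x^2 - 12x
J D f = 3x^4 - 3x^3 - 6x^2

g(x) = 3x^4 - 3x^3 - 6x^2


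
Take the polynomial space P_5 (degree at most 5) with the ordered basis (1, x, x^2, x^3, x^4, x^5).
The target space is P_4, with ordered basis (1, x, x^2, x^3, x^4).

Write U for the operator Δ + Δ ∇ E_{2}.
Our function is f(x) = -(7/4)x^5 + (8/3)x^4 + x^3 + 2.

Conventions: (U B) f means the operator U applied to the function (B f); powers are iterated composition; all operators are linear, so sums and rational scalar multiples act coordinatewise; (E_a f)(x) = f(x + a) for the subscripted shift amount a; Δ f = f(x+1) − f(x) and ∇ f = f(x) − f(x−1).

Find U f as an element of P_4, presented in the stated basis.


g(x) = -(35/4)x^4 - (251/6)x^3 - (353/2)x^2 - (3583/12)x - 671/4

Δ f = -(35/4)x^4 - (41/6)x^3 + (3/2)x^2 + (59/12)x + 23/12
E_{2} f = -(7/4)x^5 - (89/6)x^4 - (143/3)x^3 - 70x^2 - (128/3)x - 10/3
∇ E_{2} f = -(35/4)x^4 - (251/6)x^3 - (143/2)x^2 - (571/12)x - 29/4
Δ ∇ E_{2} f = -35x^3 - 178x^2 - (607/2)x - 509/3
(Δ + Δ ∇ E_{2}) f = -(35/4)x^4 - (251/6)x^3 - (353/2)x^2 - (3583/12)x - 671/4


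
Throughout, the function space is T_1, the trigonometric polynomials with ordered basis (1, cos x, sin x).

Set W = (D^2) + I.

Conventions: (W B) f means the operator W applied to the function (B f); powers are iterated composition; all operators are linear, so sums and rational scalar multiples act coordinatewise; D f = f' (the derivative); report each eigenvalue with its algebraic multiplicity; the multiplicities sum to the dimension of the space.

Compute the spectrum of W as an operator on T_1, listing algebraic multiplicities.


λ = 0 (multiplicity 2), λ = 1 (multiplicity 1)

image of 1: 1
image of cos x: 0
image of sin x: 0
the matrix is diagonal; its diagonal is (1, 0, 0)
for a triangular matrix the eigenvalues are the diagonal entries, with algebraic multiplicity their repetition count


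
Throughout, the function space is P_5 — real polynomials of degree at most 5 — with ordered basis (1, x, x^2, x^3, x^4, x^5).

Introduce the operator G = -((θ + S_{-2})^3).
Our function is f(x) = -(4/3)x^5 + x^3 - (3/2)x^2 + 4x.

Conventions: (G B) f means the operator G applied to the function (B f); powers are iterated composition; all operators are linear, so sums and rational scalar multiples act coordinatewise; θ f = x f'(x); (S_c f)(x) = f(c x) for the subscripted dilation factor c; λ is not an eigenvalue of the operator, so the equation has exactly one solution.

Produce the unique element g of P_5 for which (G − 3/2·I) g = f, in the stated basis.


the image equals g(x) = -(8/118089)x^5 + (2/247)x^3 + (1/145)x^2 - 8x

write g with unknown coordinates in the stated basis and equate coefficients in (G − 3/2·I) g = f
solving from the highest basis element down gives g = -(8/118089)x^5 + (2/247)x^3 + (1/145)x^2 - 8x
check: G g = -(17496/13121)x^5 + (250/247)x^3 - (216/145)x^2 - 8x
so G g − 3/2·g = -(4/3)x^5 + x^3 - (3/2)x^2 + 4x = f ✓


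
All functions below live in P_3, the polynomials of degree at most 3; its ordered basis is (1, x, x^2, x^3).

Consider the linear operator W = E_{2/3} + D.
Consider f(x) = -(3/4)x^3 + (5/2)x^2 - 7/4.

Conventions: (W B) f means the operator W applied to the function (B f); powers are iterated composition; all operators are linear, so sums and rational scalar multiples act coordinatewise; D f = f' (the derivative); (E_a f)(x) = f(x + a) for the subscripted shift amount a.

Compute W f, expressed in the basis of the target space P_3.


E_{2/3} f = -(3/4)x^3 + x^2 + (7/3)x - 31/36
D f = -(9/4)x^2 + 5x
(E_{2/3} + D) f = -(3/4)x^3 - (5/4)x^2 + (22/3)x - 31/36

g(x) = -(3/4)x^3 - (5/4)x^2 + (22/3)x - 31/36


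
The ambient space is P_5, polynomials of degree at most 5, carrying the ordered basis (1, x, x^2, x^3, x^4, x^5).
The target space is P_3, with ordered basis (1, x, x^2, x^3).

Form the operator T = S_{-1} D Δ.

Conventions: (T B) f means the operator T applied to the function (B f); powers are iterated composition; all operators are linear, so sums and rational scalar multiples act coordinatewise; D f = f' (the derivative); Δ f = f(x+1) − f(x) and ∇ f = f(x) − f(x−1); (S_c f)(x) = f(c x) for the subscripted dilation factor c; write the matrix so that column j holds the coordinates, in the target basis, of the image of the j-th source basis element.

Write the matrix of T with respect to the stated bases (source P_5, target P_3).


the matrix is [[0, 0, 2, 3, 4, 5]; [0, 0, 0, -6, -12, -20]; [0, 0, 0, 0, 12, 30]; [0, 0, 0, 0, 0, -20]] (rows listed top to bottom)

image of 1: 0
image of x: 0
image of x^2: 2
image of x^3: -6x + 3
image of x^4: 12x^2 - 12x + 4
image of x^5: -20x^3 + 30x^2 - 20x + 5
each image's coordinates form column j of the matrix


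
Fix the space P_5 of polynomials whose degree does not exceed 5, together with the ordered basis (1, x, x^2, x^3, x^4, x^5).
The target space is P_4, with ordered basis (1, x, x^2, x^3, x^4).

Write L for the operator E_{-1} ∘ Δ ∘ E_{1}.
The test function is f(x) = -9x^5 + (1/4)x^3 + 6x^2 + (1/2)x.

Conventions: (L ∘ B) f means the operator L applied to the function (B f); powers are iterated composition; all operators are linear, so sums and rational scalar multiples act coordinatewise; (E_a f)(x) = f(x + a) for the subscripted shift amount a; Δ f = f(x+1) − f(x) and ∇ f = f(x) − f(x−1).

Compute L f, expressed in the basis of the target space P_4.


g(x) = -45x^4 - 90x^3 - (357/4)x^2 - (129/4)x - 9/4

E_{1} f = -9x^5 - 45x^4 - (359/4)x^3 - (333/4)x^2 - (127/4)x - 9/4
Δ E_{1} f = -45x^4 - 270x^3 - (2517/4)x^2 - (2643/4)x - 1035/4
E_{-1} (Δ ∘ E_{1}) f = -45x^4 - 90x^3 - (357/4)x^2 - (129/4)x - 9/4


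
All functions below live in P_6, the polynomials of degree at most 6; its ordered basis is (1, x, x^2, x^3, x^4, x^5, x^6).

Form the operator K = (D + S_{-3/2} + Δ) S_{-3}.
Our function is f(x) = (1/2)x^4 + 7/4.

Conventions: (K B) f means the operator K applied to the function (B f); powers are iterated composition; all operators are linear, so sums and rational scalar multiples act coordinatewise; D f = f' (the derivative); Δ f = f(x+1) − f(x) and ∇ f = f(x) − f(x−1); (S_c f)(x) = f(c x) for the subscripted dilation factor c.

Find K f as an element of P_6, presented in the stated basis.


the result is g(x) = (6561/32)x^4 + 324x^3 + 243x^2 + 162x + 169/4

S_{-3} f = (81/2)x^4 + 7/4
D S_{-3} f = 162x^3
S_{-3/2} S_{-3} f = (6561/32)x^4 + 7/4
Δ S_{-3} f = 162x^3 + 243x^2 + 162x + 81/2
(D + S_{-3/2} + Δ) S_{-3} f = (6561/32)x^4 + 324x^3 + 243x^2 + 162x + 169/4


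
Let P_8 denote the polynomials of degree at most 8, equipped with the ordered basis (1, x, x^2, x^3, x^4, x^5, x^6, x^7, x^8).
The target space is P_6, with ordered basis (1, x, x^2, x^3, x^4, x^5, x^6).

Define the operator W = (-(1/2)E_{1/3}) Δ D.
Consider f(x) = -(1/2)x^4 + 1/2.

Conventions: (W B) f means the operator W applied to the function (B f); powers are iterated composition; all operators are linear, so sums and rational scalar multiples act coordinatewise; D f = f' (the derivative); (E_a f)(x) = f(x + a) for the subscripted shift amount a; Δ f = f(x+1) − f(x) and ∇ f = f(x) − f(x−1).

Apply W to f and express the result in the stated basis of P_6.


the result is g(x) = 3x^2 + 5x + 7/3

D f = -2x^3
Δ D f = -6x^2 - 6x - 2
E_{1/3} Δ D f = -6x^2 - 10x - 14/3
(-(1/2)E_{1/3}) Δ D f = 3x^2 + 5x + 7/3


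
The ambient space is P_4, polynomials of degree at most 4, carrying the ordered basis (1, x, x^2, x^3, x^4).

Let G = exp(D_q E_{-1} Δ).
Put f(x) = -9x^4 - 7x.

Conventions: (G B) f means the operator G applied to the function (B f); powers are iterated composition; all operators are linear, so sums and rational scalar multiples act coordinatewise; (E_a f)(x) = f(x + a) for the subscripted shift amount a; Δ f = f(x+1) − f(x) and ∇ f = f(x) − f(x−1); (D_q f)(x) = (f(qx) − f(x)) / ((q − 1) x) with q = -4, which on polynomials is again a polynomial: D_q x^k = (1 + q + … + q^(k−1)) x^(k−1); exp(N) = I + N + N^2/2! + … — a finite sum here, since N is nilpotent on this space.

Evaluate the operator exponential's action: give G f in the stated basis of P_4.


order-1 term: -468x^2 - 162x - 36
order-2 term: -468
the series for exp(D_q E_{-1} Δ) f terminates at order 2
exp(D_q E_{-1} Δ) f = -9x^4 - 468x^2 - 169x - 504

g(x) = -9x^4 - 468x^2 - 169x - 504


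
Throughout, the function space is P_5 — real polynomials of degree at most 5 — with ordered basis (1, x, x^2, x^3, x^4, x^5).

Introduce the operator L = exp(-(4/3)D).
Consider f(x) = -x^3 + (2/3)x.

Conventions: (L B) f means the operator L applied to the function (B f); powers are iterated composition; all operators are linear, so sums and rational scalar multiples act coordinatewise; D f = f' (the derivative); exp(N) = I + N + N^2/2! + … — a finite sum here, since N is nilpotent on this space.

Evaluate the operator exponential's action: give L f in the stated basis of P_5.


the image equals g(x) = -x^3 + 4x^2 - (14/3)x + 40/27

order-1 term: 4x^2 - 8/9
order-2 term: -(16/3)x
order-3 term: 64/27
the series for exp(-(4/3)D) f terminates at order 3
exp(-(4/3)D) f = -x^3 + 4x^2 - (14/3)x + 40/27


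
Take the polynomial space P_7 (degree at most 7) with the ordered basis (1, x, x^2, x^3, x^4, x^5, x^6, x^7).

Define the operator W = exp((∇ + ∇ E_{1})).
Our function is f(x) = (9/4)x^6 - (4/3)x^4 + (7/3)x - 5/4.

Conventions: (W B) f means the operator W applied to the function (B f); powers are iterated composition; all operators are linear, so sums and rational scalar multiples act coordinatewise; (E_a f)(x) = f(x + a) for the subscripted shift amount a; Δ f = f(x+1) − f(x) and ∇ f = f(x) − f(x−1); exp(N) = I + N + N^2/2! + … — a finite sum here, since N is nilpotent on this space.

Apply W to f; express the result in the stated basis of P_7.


the result is g(x) = (9/4)x^6 + 27x^5 + (401/3)x^4 + (1318/3)x^3 + 1048x^2 + 1488x + 3875/4

order-1 term: 27x^5 + (238/3)x^3 + (49/3)x + 14/3
order-2 term: 135x^4 + 508x^2 + 368/3
order-3 term: 360x^3 + (3112/3)x
order-4 term: 540x^2 + 2096/3
order-5 term: 432x
order-6 term: 144
the series for exp((∇ + ∇ E_{1})) f terminates at order 6
exp((∇ + ∇ E_{1})) f = (9/4)x^6 + 27x^5 + (401/3)x^4 + (1318/3)x^3 + 1048x^2 + 1488x + 3875/4


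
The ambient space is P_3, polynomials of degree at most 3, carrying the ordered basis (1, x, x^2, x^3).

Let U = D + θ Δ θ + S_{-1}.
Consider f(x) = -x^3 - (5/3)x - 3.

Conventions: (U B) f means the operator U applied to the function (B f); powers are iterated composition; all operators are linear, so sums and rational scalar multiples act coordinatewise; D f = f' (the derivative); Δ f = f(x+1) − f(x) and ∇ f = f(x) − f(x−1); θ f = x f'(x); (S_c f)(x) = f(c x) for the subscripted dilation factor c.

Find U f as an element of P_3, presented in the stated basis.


the result is g(x) = x^3 - 21x^2 - (22/3)x - 14/3

D f = -3x^2 - 5/3
θ f = -3x^3 - (5/3)x
Δ θ f = -9x^2 - 9x - 14/3
θ Δ θ f = -18x^2 - 9x
S_{-1} f = x^3 + (5/3)x - 3
(D + θ Δ θ + S_{-1}) f = x^3 - 21x^2 - (22/3)x - 14/3


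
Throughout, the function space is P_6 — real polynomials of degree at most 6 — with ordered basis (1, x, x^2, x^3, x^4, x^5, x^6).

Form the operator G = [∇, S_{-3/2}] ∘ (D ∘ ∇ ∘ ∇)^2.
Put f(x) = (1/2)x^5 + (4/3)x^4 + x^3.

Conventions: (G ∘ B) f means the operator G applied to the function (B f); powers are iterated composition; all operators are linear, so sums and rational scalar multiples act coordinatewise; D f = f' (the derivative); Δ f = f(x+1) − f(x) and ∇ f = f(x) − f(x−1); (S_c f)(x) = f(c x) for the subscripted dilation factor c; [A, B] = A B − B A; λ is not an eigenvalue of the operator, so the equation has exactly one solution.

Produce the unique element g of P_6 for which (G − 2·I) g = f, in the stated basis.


g(x) = -(1/4)x^5 - (2/3)x^4 - (1/2)x^3

write g with unknown coordinates in the stated basis and equate coefficients in (G − 2·I) g = f
solving from the highest basis element down gives g = -(1/4)x^5 - (2/3)x^4 - (1/2)x^3
check: G g = 0
so G g − 2·g = (1/2)x^5 + (4/3)x^4 + x^3 = f ✓


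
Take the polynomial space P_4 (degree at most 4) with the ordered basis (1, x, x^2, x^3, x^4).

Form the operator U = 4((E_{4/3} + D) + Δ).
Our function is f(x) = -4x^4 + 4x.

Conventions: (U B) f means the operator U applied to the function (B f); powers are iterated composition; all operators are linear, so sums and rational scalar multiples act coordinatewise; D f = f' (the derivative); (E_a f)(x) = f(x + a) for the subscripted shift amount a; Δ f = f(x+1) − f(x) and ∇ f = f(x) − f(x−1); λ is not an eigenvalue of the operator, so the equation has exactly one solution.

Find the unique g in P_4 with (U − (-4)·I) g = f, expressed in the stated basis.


write g with unknown coordinates in the stated basis and equate coefficients in (U − (-4)·I) g = f
solving from the highest basis element down gives g = -(1/2)x^4 + (10/3)x^3 - (25/2)x^2 + (1709/54)x - 1079/27
check: U g = -2x^4 - (40/3)x^3 + 50x^2 - (3310/27)x + 4316/27
so U g − (-4)·g = -4x^4 + 4x = f ✓

the result is g(x) = -(1/2)x^4 + (10/3)x^3 - (25/2)x^2 + (1709/54)x - 1079/27


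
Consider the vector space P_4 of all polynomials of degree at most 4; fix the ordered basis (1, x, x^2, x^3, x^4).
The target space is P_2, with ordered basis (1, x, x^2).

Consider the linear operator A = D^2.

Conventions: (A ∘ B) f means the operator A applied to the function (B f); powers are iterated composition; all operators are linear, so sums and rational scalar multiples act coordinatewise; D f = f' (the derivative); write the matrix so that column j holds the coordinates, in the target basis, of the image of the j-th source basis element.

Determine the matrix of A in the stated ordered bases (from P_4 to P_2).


the matrix is [[0, 0, 2, 0, 0]; [0, 0, 0, 6, 0]; [0, 0, 0, 0, 12]] (rows listed top to bottom)

image of 1: 0
image of x: 0
image of x^2: 2
image of x^3: 6x
image of x^4: 12x^2
each image's coordinates form column j of the matrix


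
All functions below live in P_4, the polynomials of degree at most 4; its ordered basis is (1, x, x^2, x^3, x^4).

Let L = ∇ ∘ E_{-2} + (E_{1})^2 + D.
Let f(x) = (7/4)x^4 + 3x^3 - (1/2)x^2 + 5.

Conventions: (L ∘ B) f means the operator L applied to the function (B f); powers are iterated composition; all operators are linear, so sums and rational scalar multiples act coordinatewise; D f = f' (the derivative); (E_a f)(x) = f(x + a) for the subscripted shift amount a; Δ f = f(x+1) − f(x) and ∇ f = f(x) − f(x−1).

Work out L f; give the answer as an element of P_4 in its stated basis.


E_{-2} f = (7/4)x^4 - 11x^3 + (47/2)x^2 - 18x + 7
∇ E_{-2} f = 7x^3 - (87/2)x^2 + 87x - 217/4
E_{1} f = (7/4)x^4 + 10x^3 + 19x^2 + 15x + 37/4
E_{1} E_{1} f = (7/4)x^4 + 17x^3 + (119/2)x^2 + 90x + 55
D f = 7x^3 + 9x^2 - x
(∇ ∘ E_{-2} + (E_{1})^2 + D) f = (7/4)x^4 + 31x^3 + 25x^2 + 176x + 3/4

the result is g(x) = (7/4)x^4 + 31x^3 + 25x^2 + 176x + 3/4


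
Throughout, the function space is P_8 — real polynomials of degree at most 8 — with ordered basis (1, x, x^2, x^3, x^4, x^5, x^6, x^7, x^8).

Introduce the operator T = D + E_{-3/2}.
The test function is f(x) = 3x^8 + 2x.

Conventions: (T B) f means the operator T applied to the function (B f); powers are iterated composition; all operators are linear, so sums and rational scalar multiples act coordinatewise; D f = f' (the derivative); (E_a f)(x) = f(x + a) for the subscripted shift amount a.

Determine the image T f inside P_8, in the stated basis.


the image equals g(x) = 3x^8 - 12x^7 + 189x^6 - 567x^5 + (8505/8)x^4 - (5103/4)x^3 + (15309/16)x^2 - (6529/16)x + 19427/256

D f = 24x^7 + 2
E_{-3/2} f = 3x^8 - 36x^7 + 189x^6 - 567x^5 + (8505/8)x^4 - (5103/4)x^3 + (15309/16)x^2 - (6529/16)x + 18915/256
(D + E_{-3/2}) f = 3x^8 - 12x^7 + 189x^6 - 567x^5 + (8505/8)x^4 - (5103/4)x^3 + (15309/16)x^2 - (6529/16)x + 19427/256


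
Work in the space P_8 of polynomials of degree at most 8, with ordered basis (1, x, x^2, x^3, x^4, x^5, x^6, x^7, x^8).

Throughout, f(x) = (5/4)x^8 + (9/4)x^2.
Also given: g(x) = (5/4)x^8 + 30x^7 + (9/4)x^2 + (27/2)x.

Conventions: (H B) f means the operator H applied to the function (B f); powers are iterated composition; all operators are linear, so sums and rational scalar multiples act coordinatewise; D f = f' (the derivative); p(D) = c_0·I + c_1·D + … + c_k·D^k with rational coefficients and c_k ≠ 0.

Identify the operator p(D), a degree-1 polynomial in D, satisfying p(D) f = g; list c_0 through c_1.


D^0 f = (5/4)x^8 + (9/4)x^2
D^1 f = 10x^7 + (9/2)x
matching coefficients of g against c_0 f + c_1 Df + … from the top degree down determines the c_i
solution: c_0 = 1, c_1 = 3

c_0 = 1, c_1 = 3


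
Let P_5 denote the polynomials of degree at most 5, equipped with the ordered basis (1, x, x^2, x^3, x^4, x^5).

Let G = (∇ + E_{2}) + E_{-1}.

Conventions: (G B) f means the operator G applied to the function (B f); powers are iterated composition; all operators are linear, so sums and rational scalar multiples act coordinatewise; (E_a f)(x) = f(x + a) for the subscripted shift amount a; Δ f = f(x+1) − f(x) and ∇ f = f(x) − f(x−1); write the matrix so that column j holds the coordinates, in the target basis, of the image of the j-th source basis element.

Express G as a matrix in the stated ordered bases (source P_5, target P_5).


the matrix is [[2, 2, 4, 8, 16, 32]; [0, 2, 4, 12, 32, 80]; [0, 0, 2, 6, 24, 80]; [0, 0, 0, 2, 8, 40]; [0, 0, 0, 0, 2, 10]; [0, 0, 0, 0, 0, 2]] (rows listed top to bottom)

image of 1: 2
image of x: 2x + 2
image of x^2: 2x^2 + 4x + 4
image of x^3: 2x^3 + 6x^2 + 12x + 8
image of x^4: 2x^4 + 8x^3 + 24x^2 + 32x + 16
image of x^5: 2x^5 + 10x^4 + 40x^3 + 80x^2 + 80x + 32
each image's coordinates form column j of the matrix


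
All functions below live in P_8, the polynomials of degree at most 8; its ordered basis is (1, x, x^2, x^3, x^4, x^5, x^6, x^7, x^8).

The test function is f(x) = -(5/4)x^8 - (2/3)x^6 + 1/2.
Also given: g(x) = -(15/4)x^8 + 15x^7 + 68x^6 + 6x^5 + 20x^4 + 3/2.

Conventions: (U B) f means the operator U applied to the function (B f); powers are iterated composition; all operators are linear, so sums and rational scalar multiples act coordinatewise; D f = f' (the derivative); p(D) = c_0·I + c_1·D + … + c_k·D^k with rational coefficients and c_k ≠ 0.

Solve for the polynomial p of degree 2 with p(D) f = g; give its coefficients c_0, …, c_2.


p(D) = 3·I − (3/2)·D − D^2, i.e. c_0 = 3, c_1 = -3/2, c_2 = -1

D^0 f = -(5/4)x^8 - (2/3)x^6 + 1/2
D^1 f = -10x^7 - 4x^5
D^2 f = -70x^6 - 20x^4
matching coefficients of g against c_0 f + c_1 Df + … from the top degree down determines the c_i
solution: c_0 = 3, c_1 = -3/2, c_2 = -1


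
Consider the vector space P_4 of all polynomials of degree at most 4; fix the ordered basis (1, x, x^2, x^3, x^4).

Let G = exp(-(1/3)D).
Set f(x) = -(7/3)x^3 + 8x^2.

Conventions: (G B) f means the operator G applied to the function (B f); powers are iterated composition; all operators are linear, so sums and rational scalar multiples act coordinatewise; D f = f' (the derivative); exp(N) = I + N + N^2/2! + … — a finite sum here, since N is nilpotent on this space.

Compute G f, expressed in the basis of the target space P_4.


the result is g(x) = -(7/3)x^3 + (31/3)x^2 - (55/9)x + 79/81

order-1 term: (7/3)x^2 - (16/3)x
order-2 term: -(7/9)x + 8/9
order-3 term: 7/81
the series for exp(-(1/3)D) f terminates at order 3
exp(-(1/3)D) f = -(7/3)x^3 + (31/3)x^2 - (55/9)x + 79/81


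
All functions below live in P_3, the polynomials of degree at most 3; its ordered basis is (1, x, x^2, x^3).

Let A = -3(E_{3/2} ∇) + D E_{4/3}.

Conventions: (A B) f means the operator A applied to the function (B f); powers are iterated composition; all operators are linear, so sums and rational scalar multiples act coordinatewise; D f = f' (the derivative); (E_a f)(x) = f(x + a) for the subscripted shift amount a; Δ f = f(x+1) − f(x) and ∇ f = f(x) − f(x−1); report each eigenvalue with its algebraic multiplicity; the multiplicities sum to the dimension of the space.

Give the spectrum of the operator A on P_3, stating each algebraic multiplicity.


image of 1: 0
image of x: -2
image of x^2: -4x - 10/3
image of x^3: -6x^2 - 10x - 53/12
the matrix is upper triangular; its diagonal is (0, 0, 0, 0)
for a triangular matrix the eigenvalues are the diagonal entries, with algebraic multiplicity their repetition count

λ = 0 (multiplicity 4)
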